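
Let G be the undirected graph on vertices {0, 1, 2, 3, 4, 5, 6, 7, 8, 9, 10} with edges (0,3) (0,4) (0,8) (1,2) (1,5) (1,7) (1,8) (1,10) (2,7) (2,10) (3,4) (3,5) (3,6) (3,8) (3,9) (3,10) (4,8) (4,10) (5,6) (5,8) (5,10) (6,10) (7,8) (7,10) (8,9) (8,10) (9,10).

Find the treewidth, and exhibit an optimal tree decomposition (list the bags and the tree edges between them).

The largest bag has 4 vertices, giving width 3; this decomposition certifies tw(G) ≤ 3. For the lower bound, the 4 vertices {0, 3, 4, 8} are pairwise adjacent, and any tree decomposition puts a clique entirely inside one bag — forcing width ≥ 3. Hence tw(G) = 3 exactly.

Treewidth 3.
Bags: B1 = {3, 5, 8, 10}  B2 = {3, 8, 9, 10}  B3 = {1, 5, 8, 10}  B4 = {1, 7, 8, 10}  B5 = {1, 2, 7, 10}  B6 = {3, 4, 8, 10}  B7 = {0, 3, 4, 8}  B8 = {3, 5, 6, 10}
Tree: B1–B2, B1–B3, B3–B4, B4–B5, B2–B6, B6–B7, B1–B8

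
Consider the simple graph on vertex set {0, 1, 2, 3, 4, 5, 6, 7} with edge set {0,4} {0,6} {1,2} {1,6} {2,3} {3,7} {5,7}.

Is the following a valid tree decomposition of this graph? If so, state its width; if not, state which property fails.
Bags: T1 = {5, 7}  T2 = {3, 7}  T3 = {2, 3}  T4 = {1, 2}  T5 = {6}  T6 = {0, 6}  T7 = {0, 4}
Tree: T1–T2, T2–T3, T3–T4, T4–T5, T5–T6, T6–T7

A tree decomposition must satisfy three properties: every vertex lies in some bag; for every edge, both endpoints lie together in some bag; and for every vertex, the bags containing it form a connected subtree. Here edge (1,6) lies in no bag, so the decomposition is invalid.

No — edge (1,6) lies in no bag.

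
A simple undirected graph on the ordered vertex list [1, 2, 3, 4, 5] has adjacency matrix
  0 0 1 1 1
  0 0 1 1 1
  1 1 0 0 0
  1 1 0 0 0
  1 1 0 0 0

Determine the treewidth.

A width-2 tree decomposition is:
Bags: B1 = {1, 2, 3}  B2 = {1, 2, 5}  B3 = {1, 2, 4}
Tree: B1–B2, B2–B3
Each bag holds 3 vertices, so the decomposition has width 2, which upper-bounds the treewidth. For the lower bound, G contains the cycle 3–1–5–2–3, so G is not a forest; only forests have treewidth ≤ 1, hence tw(G) ≥ 2. Combining the bounds, tw(G) = 2.

2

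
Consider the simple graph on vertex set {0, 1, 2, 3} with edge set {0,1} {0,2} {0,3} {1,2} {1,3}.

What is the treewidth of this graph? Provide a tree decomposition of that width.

Treewidth 2.
One such decomposition:
Bags: B1 = {0, 1, 2}  B2 = {0, 1, 3}
Tree: B1–B2

The largest bag has 3 vertices, giving width 2; this decomposition certifies tw(G) ≤ 2. On the other hand G contains the 3-clique {0, 1, 2}. A clique must lie in a single bag of any decomposition, so no decomposition can have width below 2. The upper and lower bounds meet at 2, so that is the treewidth.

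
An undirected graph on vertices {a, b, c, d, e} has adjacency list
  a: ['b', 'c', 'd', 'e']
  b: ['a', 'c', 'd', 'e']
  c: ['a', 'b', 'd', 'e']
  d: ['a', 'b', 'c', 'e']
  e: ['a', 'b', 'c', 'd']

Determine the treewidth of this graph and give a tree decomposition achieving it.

Treewidth 4.
One optimal decomposition is:
Bags: B1 = {a, b, c, d, e}
Tree: (single bag)

With just one bag of size 5, the width is 5 − 1 = 4, so tw(G) ≤ 4. On the other hand G contains the 5-clique {a, b, c, d, e}. A clique must lie in a single bag of any decomposition, so no decomposition can have width below 4. Combining the bounds, tw(G) = 4.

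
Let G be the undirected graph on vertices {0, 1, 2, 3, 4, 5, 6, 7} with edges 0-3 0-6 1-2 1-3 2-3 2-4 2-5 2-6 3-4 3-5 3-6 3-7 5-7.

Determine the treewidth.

A width-2 tree decomposition is:
Bags: B1 = {2, 3, 5}  B2 = {2, 3, 4}  B3 = {1, 2, 3}  B4 = {2, 3, 6}  B5 = {0, 3, 6}  B6 = {3, 5, 7}
Tree: B1–B2, B2–B3, B1–B4, B4–B5, B1–B6
The largest bag has 3 vertices, giving width 2; this decomposition certifies tw(G) ≤ 2. On the other hand G contains the 3-clique {0, 3, 6}. A clique must lie in a single bag of any decomposition, so no decomposition can have width below 2. Combining the bounds, tw(G) = 2.

2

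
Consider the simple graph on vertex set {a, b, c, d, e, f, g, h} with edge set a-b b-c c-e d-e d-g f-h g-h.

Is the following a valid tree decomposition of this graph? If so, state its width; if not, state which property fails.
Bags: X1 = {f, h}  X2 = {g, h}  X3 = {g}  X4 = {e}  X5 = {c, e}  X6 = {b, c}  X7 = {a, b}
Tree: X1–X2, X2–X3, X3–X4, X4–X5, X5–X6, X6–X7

No — vertex d appears in no bag.

A tree decomposition must satisfy three properties: every vertex lies in some bag; for every edge, both endpoints lie together in some bag; and for every vertex, the bags containing it form a connected subtree. Here vertex d appears in no bag, so the decomposition is invalid.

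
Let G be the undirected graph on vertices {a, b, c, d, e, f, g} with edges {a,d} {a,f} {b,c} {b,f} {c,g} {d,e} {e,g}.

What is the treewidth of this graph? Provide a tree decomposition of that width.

The largest bag has 3 vertices, giving width 2; this decomposition certifies tw(G) ≤ 2. Since c–b–f–a–d–e–g–c is a cycle in G, G is not acyclic. Forests are exactly the graphs of treewidth ≤ 1, so tw(G) ≥ 2. Hence tw(G) = 2 exactly.

Treewidth 2.
One optimal decomposition is:
Bags: B1 = {b, c, f}  B2 = {a, c, f}  B3 = {a, c, d}  B4 = {c, d, e}  B5 = {c, e, g}
Tree: B1–B2, B2–B3, B3–B4, B4–B5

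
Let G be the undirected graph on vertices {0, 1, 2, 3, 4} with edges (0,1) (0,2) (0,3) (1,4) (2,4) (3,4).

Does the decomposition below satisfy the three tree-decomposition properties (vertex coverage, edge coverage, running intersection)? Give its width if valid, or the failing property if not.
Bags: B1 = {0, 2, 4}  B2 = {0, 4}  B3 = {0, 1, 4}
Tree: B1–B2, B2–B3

A tree decomposition must satisfy three properties: every vertex lies in some bag; for every edge, both endpoints lie together in some bag; and for every vertex, the bags containing it form a connected subtree. Here vertex 3 appears in no bag, so the decomposition is invalid.

No — vertex 3 appears in no bag.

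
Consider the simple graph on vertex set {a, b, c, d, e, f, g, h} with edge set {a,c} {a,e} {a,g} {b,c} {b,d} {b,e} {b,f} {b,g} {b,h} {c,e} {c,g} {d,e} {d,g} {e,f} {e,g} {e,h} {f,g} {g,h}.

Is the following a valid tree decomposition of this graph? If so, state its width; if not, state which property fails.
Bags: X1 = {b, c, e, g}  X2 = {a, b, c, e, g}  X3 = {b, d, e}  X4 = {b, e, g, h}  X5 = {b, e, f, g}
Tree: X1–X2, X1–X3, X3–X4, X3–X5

No — edge (g,d) lies in no bag.

A tree decomposition must satisfy three properties: every vertex lies in some bag; for every edge, both endpoints lie together in some bag; and for every vertex, the bags containing it form a connected subtree. Here edge (g,d) lies in no bag, so the decomposition is invalid.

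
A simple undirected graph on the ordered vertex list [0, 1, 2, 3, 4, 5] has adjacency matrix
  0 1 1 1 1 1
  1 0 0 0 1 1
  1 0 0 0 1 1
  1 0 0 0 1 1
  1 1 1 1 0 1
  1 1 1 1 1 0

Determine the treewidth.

A width-3 tree decomposition is:
Bags: B1 = {0, 3, 4, 5}  B2 = {0, 1, 4, 5}  B3 = {0, 2, 4, 5}
Tree: B1–B2, B2–B3
Each bag holds 4 vertices, so the decomposition has width 3, which upper-bounds the treewidth. Conversely, {0, 1, 4, 5} is a clique of size 4, and the vertices of any clique must share a bag in every tree decomposition; so some bag has ≥ 4 vertices and tw(G) ≥ 3. The upper and lower bounds meet at 3, so that is the treewidth.

3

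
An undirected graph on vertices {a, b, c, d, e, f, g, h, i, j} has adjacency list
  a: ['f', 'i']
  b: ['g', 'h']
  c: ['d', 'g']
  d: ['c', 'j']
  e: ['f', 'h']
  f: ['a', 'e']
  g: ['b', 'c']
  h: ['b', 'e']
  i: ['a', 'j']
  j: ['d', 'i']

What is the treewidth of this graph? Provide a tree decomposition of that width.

Treewidth 2.
Bags: B1 = {b, c, g}  B2 = {b, c, d}  B3 = {b, d, j}  B4 = {b, i, j}  B5 = {a, b, i}  B6 = {a, b, f}  B7 = {b, e, f}  B8 = {b, e, h}
Tree: B1–B2, B2–B3, B3–B4, B4–B5, B5–B6, B6–B7, B7–B8

Each bag holds 3 vertices, so the decomposition has width 2, which upper-bounds the treewidth. For the lower bound, G contains the cycle b–g–c–d–j–i–a–f–e–h–b, so G is not a forest; only forests have treewidth ≤ 1, hence tw(G) ≥ 2. Combining the bounds, tw(G) = 2.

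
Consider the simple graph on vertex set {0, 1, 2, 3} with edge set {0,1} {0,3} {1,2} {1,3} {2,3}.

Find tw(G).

A width-2 tree decomposition is:
Bags: B1 = {0, 1, 3}  B2 = {1, 2, 3}
Tree: B1–B2
Each bag holds 3 vertices, so the decomposition has width 2, which upper-bounds the treewidth. On the other hand G contains the 3-clique {0, 1, 3}. A clique must lie in a single bag of any decomposition, so no decomposition can have width below 2. Combining the bounds, tw(G) = 2.

2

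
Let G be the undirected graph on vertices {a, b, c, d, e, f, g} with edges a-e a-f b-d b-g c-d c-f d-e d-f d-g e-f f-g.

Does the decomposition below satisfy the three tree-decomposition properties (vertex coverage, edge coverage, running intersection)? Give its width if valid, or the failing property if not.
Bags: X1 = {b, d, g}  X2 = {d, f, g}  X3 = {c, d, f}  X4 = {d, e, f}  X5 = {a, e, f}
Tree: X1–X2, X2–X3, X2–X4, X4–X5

Every vertex of G appears in some bag (union = {a, b, c, d, e, f, g}); every edge is covered by a bag; and for each vertex v the set of bags containing v is connected in the bag tree. The decomposition is therefore valid. The largest bag has 3 vertices, so the width is 2.

Yes; width 2.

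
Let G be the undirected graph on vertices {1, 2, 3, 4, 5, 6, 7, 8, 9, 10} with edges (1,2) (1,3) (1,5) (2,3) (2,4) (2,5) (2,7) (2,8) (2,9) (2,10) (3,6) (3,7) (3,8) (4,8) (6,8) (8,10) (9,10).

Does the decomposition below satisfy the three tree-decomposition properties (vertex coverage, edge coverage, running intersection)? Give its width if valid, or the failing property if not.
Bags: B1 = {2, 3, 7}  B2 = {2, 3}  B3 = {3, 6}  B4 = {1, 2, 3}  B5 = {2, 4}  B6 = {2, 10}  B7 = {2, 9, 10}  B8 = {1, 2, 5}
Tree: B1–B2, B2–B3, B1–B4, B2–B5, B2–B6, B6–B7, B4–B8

A tree decomposition must satisfy three properties: every vertex lies in some bag; for every edge, both endpoints lie together in some bag; and for every vertex, the bags containing it form a connected subtree. Here vertex 8 appears in no bag, so the decomposition is invalid.

No — vertex 8 appears in no bag.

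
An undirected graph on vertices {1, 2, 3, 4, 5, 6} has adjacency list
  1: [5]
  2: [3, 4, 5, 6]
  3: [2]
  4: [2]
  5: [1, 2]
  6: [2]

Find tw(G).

A width-1 tree decomposition is:
Bags: B1 = {2, 5}  B2 = {2, 6}  B3 = {1, 5}  B4 = {2, 3}  B5 = {2, 4}
Tree: B1–B2, B1–B3, B1–B4, B4–B5
Each bag holds 2 vertices, so the decomposition has width 1, which upper-bounds the treewidth. Any graph with an edge has treewidth ≥ 1, and G has the edge 2–5. Combining the bounds, tw(G) = 1.

1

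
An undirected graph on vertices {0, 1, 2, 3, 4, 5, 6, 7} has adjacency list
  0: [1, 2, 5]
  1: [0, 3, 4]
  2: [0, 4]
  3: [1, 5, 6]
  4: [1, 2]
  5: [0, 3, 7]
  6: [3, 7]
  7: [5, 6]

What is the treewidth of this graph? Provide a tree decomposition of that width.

Treewidth 2.
Bags: B1 = {1, 2, 4}  B2 = {0, 1, 2}  B3 = {0, 1, 3}  B4 = {0, 3, 5}  B5 = {3, 5, 6}  B6 = {5, 6, 7}
Tree: B1–B2, B2–B3, B3–B4, B4–B5, B5–B6

Each bag holds 3 vertices, so the decomposition has width 2, which upper-bounds the treewidth. For the lower bound, G contains the cycle 4–2–0–1–4, so G is not a forest; only forests have treewidth ≤ 1, hence tw(G) ≥ 2. The upper and lower bounds meet at 2, so that is the treewidth.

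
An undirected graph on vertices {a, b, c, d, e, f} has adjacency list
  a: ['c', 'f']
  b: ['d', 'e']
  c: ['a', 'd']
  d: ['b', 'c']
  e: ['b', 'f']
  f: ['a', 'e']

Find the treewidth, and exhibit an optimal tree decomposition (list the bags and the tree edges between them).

The largest bag has 3 vertices, giving width 2; this decomposition certifies tw(G) ≤ 2. For the lower bound, G contains the cycle d–c–a–f–e–b–d, so G is not a forest; only forests have treewidth ≤ 1, hence tw(G) ≥ 2. The upper and lower bounds meet at 2, so that is the treewidth.

Treewidth 2.
One optimal decomposition is:
Bags: B1 = {a, c, d}  B2 = {a, d, f}  B3 = {d, e, f}  B4 = {b, d, e}
Tree: B1–B2, B2–B3, B3–B4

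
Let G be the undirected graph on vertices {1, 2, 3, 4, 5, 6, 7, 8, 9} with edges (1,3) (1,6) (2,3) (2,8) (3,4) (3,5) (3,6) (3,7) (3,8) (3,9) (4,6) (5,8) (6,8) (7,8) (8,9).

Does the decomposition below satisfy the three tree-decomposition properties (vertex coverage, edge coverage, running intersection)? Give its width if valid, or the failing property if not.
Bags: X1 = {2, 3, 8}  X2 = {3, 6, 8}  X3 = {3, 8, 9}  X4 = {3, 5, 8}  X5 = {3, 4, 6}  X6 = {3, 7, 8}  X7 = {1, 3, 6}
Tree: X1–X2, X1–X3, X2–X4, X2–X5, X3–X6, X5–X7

Yes; width 2.

Every vertex of G appears in some bag (union = {1, 2, 3, 4, 5, 6, 7, 8, 9}); every edge is covered by a bag; and for each vertex v the set of bags containing v is connected in the bag tree. The decomposition is therefore valid. The largest bag has 3 vertices, so the width is 2.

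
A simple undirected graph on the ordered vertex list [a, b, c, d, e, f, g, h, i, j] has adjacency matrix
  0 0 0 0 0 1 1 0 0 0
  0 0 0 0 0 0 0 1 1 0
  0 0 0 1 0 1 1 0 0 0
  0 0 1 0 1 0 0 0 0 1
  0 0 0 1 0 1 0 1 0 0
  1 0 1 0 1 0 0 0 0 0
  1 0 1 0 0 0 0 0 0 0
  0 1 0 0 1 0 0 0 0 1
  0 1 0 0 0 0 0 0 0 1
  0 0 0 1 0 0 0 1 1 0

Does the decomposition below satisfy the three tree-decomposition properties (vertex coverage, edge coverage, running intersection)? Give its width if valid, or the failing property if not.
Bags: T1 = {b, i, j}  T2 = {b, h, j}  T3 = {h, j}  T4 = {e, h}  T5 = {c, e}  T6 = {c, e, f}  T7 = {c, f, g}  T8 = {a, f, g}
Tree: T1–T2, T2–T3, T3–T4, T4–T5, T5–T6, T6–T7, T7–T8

No — vertex d appears in no bag.

A tree decomposition must satisfy three properties: every vertex lies in some bag; for every edge, both endpoints lie together in some bag; and for every vertex, the bags containing it form a connected subtree. Here vertex d appears in no bag, so the decomposition is invalid.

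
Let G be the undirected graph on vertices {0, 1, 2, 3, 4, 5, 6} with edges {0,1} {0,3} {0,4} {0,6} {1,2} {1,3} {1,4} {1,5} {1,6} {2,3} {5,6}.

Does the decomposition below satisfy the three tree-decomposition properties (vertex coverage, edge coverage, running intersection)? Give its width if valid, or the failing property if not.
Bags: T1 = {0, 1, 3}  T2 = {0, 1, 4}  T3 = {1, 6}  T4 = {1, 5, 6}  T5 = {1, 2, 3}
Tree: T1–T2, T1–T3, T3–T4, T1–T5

A tree decomposition must satisfy three properties: every vertex lies in some bag; for every edge, both endpoints lie together in some bag; and for every vertex, the bags containing it form a connected subtree. Here edge (0,6) lies in no bag, so the decomposition is invalid.

No — edge (0,6) lies in no bag.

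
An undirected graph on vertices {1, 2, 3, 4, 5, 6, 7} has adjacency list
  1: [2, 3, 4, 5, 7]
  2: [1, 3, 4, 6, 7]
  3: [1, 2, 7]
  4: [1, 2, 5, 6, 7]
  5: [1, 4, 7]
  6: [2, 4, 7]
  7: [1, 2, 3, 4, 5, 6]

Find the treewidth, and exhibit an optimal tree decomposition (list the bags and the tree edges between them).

The largest bag has 4 vertices, giving width 3; this decomposition certifies tw(G) ≤ 3. Conversely, {1, 2, 3, 7} is a clique of size 4, and the vertices of any clique must share a bag in every tree decomposition; so some bag has ≥ 4 vertices and tw(G) ≥ 3. The upper and lower bounds meet at 3, so that is the treewidth.

Treewidth 3.
One such decomposition:
Bags: B1 = {2, 4, 6, 7}  B2 = {1, 2, 4, 7}  B3 = {1, 2, 3, 7}  B4 = {1, 4, 5, 7}
Tree: B1–B2, B2–B3, B2–B4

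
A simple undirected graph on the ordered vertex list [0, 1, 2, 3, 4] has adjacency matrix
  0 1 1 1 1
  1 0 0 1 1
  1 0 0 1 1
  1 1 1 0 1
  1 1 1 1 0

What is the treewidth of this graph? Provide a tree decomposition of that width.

The largest bag has 4 vertices, giving width 3; this decomposition certifies tw(G) ≤ 3. Conversely, {0, 1, 3, 4} is a clique of size 4, and the vertices of any clique must share a bag in every tree decomposition; so some bag has ≥ 4 vertices and tw(G) ≥ 3. Therefore the treewidth is 3.

Treewidth 3.
Bags: B1 = {0, 2, 3, 4}  B2 = {0, 1, 3, 4}
Tree: B1–B2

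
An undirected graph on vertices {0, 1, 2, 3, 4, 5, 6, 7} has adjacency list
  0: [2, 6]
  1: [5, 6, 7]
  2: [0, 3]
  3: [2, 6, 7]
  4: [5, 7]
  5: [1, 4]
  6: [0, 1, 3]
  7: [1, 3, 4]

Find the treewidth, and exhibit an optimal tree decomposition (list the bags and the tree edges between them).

Treewidth 2.
One optimal decomposition is:
Bags: B1 = {1, 4, 5}  B2 = {1, 4, 7}  B3 = {1, 6, 7}  B4 = {3, 6, 7}  B5 = {0, 3, 6}  B6 = {0, 2, 3}
Tree: B1–B2, B2–B3, B3–B4, B4–B5, B5–B6

Each bag holds 3 vertices, so the decomposition has width 2, which upper-bounds the treewidth. The edges 5–4–7–1–5 form a cycle, so G is not a tree and its treewidth is at least 2. Combining the bounds, tw(G) = 2.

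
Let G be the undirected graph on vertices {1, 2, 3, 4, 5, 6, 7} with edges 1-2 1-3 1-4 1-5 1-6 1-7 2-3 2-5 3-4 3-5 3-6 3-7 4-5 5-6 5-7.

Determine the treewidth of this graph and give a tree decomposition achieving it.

Each bag holds 4 vertices, so the decomposition has width 3, which upper-bounds the treewidth. For the lower bound, the 4 vertices {1, 2, 3, 5} are pairwise adjacent, and any tree decomposition puts a clique entirely inside one bag — forcing width ≥ 3. Therefore the treewidth is 3.

Treewidth 3.
Bags: B1 = {1, 3, 4, 5}  B2 = {1, 3, 5, 6}  B3 = {1, 3, 5, 7}  B4 = {1, 2, 3, 5}
Tree: B1–B2, B2–B3, B1–B4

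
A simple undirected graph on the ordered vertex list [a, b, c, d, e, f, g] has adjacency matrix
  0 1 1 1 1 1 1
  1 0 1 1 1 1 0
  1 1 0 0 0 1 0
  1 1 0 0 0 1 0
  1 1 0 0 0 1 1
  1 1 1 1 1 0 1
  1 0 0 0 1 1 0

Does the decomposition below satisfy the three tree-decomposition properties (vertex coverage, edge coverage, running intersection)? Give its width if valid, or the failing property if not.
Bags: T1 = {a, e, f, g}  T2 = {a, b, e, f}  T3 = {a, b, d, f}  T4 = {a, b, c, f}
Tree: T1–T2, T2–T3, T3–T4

Vertex coverage: the bags together contain {a, b, c, d, e, f, g}, the full vertex set. Edge coverage: each edge of G has both endpoints in at least one bag. Running intersection: for every vertex, the bags containing it form a connected subtree. All three properties hold, so this is a valid tree decomposition of width max|bag| − 1 = 3, and hence tw(G) ≤ 3.

Yes; width 3.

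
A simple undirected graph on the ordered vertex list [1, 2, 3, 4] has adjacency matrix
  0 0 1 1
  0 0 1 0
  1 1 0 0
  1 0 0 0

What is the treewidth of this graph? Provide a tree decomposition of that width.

Treewidth 1.
One optimal decomposition is:
Bags: B1 = {2, 3}  B2 = {1, 3}  B3 = {1, 4}
Tree: B1–B2, B2–B3

Each bag holds 2 vertices, so the decomposition has width 1, which upper-bounds the treewidth. Any graph with an edge has treewidth ≥ 1, and G has the edge 2–3. Therefore the treewidth is 1.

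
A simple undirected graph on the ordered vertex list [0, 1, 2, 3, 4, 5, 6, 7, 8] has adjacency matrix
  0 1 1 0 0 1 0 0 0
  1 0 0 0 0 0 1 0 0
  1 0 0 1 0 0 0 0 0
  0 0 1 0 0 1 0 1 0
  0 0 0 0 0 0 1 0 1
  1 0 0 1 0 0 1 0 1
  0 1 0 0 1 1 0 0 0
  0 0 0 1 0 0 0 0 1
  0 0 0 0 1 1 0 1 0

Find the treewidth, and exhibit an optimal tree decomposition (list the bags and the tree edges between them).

Treewidth 3.
One such decomposition:
Bags: B1 = {1, 4, 6, 8}  B2 = {1, 5, 6, 8}  B3 = {0, 1, 5, 8}  B4 = {0, 5, 7, 8}  B5 = {0, 3, 5, 7}  B6 = {0, 2, 3, 7}
Tree: B1–B2, B2–B3, B3–B4, B4–B5, B5–B6

Every bag has size at most 4, so the width is 4 − 1 = 3 and tw(G) ≤ 3. For the lower bound: the 4 vertex sets {1,4,6}, {8}, {5}, {0,2,3,7} are disjoint, each induces a connected subgraph, and every pair is joined by at least one edge of G. Contracting each set to a single vertex therefore yields K_{4} as a minor, and since treewidth is minor-monotone, tw(G) ≥ tw(K_{4}) = 3. The upper and lower bounds meet at 3, so that is the treewidth.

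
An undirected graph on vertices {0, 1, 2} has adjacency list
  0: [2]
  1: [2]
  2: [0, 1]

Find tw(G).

1

A width-1 tree decomposition is:
Bags: B1 = {0, 2}  B2 = {1, 2}
Tree: B1–B2
Each bag holds 2 vertices, so the decomposition has width 1, which upper-bounds the treewidth. Any graph with an edge has treewidth ≥ 1, and G has the edge 2–0. Therefore the treewidth is 1.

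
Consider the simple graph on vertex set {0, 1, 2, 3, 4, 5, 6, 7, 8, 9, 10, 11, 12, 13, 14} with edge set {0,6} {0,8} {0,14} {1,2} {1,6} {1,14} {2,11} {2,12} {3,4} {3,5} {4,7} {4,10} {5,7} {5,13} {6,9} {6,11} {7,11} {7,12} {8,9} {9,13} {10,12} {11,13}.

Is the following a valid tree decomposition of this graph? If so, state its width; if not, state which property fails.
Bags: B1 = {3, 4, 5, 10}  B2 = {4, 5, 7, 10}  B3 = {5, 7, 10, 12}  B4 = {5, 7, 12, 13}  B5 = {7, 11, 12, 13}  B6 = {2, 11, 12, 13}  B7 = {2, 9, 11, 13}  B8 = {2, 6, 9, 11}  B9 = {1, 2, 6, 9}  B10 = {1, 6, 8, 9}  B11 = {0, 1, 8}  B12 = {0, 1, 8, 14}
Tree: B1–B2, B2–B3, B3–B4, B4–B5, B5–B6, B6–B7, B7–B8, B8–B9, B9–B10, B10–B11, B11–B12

A tree decomposition must satisfy three properties: every vertex lies in some bag; for every edge, both endpoints lie together in some bag; and for every vertex, the bags containing it form a connected subtree. Here edge (6,0) lies in no bag, so the decomposition is invalid.

No — edge (6,0) lies in no bag.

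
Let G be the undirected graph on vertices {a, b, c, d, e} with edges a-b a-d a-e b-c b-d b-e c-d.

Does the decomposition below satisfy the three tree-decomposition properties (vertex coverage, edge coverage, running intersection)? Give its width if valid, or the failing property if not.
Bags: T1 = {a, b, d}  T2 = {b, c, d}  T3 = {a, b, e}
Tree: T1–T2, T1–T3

Every vertex of G appears in some bag (union = {a, b, c, d, e}); every edge is covered by a bag; and for each vertex v the set of bags containing v is connected in the bag tree. The decomposition is therefore valid. The largest bag has 3 vertices, so the width is 2.

Yes; width 2.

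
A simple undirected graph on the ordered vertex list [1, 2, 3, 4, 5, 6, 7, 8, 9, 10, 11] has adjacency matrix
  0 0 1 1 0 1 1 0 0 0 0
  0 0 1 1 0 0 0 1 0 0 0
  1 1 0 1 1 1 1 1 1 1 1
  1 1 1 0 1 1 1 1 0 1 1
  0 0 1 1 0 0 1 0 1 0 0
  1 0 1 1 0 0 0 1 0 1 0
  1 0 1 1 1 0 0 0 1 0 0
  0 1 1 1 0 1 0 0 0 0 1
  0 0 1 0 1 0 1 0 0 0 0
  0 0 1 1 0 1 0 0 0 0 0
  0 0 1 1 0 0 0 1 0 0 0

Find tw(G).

A width-3 tree decomposition is:
Bags: B1 = {3, 4, 8, 11}  B2 = {3, 4, 6, 8}  B3 = {2, 3, 4, 8}  B4 = {3, 4, 6, 10}  B5 = {1, 3, 4, 6}  B6 = {1, 3, 4, 7}  B7 = {3, 4, 5, 7}  B8 = {3, 5, 7, 9}
Tree: B1–B2, B1–B3, B2–B4, B2–B5, B5–B6, B6–B7, B7–B8
Each bag holds 4 vertices, so the decomposition has width 3, which upper-bounds the treewidth. For the lower bound, the 4 vertices {3, 5, 7, 9} are pairwise adjacent, and any tree decomposition puts a clique entirely inside one bag — forcing width ≥ 3. The upper and lower bounds meet at 3, so that is the treewidth.

3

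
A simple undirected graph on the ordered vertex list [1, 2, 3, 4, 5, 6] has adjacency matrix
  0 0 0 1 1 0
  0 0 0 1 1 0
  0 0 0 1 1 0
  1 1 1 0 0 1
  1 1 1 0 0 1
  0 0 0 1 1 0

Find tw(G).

A width-2 tree decomposition is:
Bags: B1 = {1, 4, 5}  B2 = {2, 4, 5}  B3 = {3, 4, 5}  B4 = {4, 5, 6}
Tree: B1–B2, B2–B3, B3–B4
Each bag holds 3 vertices, so the decomposition has width 2, which upper-bounds the treewidth. The edges 4–1–5–2–4 form a cycle, so G is not a tree and its treewidth is at least 2. Hence tw(G) = 2 exactly.

2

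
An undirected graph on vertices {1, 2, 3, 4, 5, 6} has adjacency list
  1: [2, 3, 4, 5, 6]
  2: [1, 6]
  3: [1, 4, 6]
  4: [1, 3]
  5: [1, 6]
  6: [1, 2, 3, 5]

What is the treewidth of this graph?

A width-2 tree decomposition is:
Bags: B1 = {1, 2, 6}  B2 = {1, 3, 6}  B3 = {1, 3, 4}  B4 = {1, 5, 6}
Tree: B1–B2, B2–B3, B2–B4
Each bag holds 3 vertices, so the decomposition has width 2, which upper-bounds the treewidth. Conversely, {1, 3, 4} is a clique of size 3, and the vertices of any clique must share a bag in every tree decomposition; so some bag has ≥ 3 vertices and tw(G) ≥ 2. Hence tw(G) = 2 exactly.

2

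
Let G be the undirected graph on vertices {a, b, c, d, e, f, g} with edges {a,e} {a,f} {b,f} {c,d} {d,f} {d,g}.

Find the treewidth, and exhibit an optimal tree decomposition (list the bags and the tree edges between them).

The largest bag has 2 vertices, giving width 1; this decomposition certifies tw(G) ≤ 1. G has an edge, so its treewidth is at least 1. The upper and lower bounds meet at 1, so that is the treewidth.

Treewidth 1.
One such decomposition:
Bags: B1 = {d, f}  B2 = {c, d}  B3 = {a, f}  B4 = {d, g}  B5 = {b, f}  B6 = {a, e}
Tree: B1–B2, B1–B3, B1–B4, B3–B5, B3–B6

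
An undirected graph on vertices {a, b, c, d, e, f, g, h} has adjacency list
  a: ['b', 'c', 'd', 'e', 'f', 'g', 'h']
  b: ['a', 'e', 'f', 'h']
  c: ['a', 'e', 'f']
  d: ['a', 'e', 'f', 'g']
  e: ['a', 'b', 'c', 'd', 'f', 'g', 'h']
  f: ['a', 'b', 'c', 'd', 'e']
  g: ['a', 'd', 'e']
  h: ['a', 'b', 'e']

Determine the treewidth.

A width-3 tree decomposition is:
Bags: B1 = {a, d, e, f}  B2 = {a, b, e, f}  B3 = {a, b, e, h}  B4 = {a, c, e, f}  B5 = {a, d, e, g}
Tree: B1–B2, B2–B3, B1–B4, B1–B5
The largest bag has 4 vertices, giving width 3; this decomposition certifies tw(G) ≤ 3. Conversely, {a, d, e, g} is a clique of size 4, and the vertices of any clique must share a bag in every tree decomposition; so some bag has ≥ 4 vertices and tw(G) ≥ 3. Hence tw(G) = 3 exactly.

3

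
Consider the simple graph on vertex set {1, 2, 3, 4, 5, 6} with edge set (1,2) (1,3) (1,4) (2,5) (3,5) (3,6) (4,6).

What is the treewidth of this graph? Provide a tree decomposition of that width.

The largest bag has 3 vertices, giving width 2; this decomposition certifies tw(G) ≤ 2. For the lower bound, G contains the cycle 4–6–3–1–4, so G is not a forest; only forests have treewidth ≤ 1, hence tw(G) ≥ 2. Combining the bounds, tw(G) = 2.

Treewidth 2.
Bags: B1 = {1, 4, 6}  B2 = {1, 3, 6}  B3 = {1, 2, 3}  B4 = {2, 3, 5}
Tree: B1–B2, B2–B3, B3–B4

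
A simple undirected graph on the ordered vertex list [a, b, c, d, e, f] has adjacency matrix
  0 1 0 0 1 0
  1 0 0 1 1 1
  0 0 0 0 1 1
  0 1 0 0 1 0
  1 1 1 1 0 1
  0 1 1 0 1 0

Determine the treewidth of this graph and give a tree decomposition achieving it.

Each bag holds 3 vertices, so the decomposition has width 2, which upper-bounds the treewidth. For the lower bound, the 3 vertices {c, e, f} are pairwise adjacent, and any tree decomposition puts a clique entirely inside one bag — forcing width ≥ 2. Hence tw(G) = 2 exactly.

Treewidth 2.
One optimal decomposition is:
Bags: B1 = {b, d, e}  B2 = {b, e, f}  B3 = {c, e, f}  B4 = {a, b, e}
Tree: B1–B2, B2–B3, B1–B4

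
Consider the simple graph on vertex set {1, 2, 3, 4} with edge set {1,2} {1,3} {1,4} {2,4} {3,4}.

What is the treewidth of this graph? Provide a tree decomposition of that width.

The largest bag has 3 vertices, giving width 2; this decomposition certifies tw(G) ≤ 2. On the other hand G contains the 3-clique {1, 2, 4}. A clique must lie in a single bag of any decomposition, so no decomposition can have width below 2. The upper and lower bounds meet at 2, so that is the treewidth.

Treewidth 2.
Bags: B1 = {1, 2, 4}  B2 = {1, 3, 4}
Tree: B1–B2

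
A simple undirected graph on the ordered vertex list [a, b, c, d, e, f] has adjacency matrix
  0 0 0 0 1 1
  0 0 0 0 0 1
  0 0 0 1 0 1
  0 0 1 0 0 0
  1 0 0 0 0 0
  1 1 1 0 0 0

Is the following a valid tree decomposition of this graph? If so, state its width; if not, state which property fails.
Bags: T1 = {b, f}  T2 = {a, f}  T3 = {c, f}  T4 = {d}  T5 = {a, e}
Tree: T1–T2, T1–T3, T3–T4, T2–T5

A tree decomposition must satisfy three properties: every vertex lies in some bag; for every edge, both endpoints lie together in some bag; and for every vertex, the bags containing it form a connected subtree. Here edge (c,d) lies in no bag, so the decomposition is invalid.

No — edge (c,d) lies in no bag.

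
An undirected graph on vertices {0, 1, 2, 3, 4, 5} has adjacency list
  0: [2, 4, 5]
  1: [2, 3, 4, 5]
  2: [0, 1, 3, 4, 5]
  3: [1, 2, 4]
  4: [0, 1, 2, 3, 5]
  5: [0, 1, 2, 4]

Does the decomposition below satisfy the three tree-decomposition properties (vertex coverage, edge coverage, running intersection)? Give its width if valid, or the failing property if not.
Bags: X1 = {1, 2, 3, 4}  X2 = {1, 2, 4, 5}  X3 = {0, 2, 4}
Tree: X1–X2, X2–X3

No — edge (5,0) lies in no bag.

A tree decomposition must satisfy three properties: every vertex lies in some bag; for every edge, both endpoints lie together in some bag; and for every vertex, the bags containing it form a connected subtree. Here edge (5,0) lies in no bag, so the decomposition is invalid.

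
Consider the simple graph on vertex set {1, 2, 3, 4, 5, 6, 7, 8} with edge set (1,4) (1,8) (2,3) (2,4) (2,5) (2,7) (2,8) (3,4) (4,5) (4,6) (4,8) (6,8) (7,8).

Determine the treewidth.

A width-2 tree decomposition is:
Bags: B1 = {2, 4, 8}  B2 = {4, 6, 8}  B3 = {2, 7, 8}  B4 = {1, 4, 8}  B5 = {2, 3, 4}  B6 = {2, 4, 5}
Tree: B1–B2, B1–B3, B2–B4, B1–B5, B5–B6
The largest bag has 3 vertices, giving width 2; this decomposition certifies tw(G) ≤ 2. On the other hand G contains the 3-clique {1, 4, 8}. A clique must lie in a single bag of any decomposition, so no decomposition can have width below 2. The upper and lower bounds meet at 2, so that is the treewidth.

2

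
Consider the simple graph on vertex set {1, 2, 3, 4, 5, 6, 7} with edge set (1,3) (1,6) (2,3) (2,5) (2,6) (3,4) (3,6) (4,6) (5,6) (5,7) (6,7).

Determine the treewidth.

2

A width-2 tree decomposition is:
Bags: B1 = {2, 5, 6}  B2 = {2, 3, 6}  B3 = {5, 6, 7}  B4 = {3, 4, 6}  B5 = {1, 3, 6}
Tree: B1–B2, B1–B3, B2–B4, B4–B5
Every bag has size at most 3, so the width is 3 − 1 = 2 and tw(G) ≤ 2. On the other hand G contains the 3-clique {1, 3, 6}. A clique must lie in a single bag of any decomposition, so no decomposition can have width below 2. Combining the bounds, tw(G) = 2.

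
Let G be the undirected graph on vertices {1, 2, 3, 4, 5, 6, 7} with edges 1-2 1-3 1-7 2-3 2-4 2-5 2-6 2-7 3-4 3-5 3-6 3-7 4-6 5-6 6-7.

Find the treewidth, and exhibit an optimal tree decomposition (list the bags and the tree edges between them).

Treewidth 3.
One such decomposition:
Bags: B1 = {2, 3, 5, 6}  B2 = {2, 3, 6, 7}  B3 = {2, 3, 4, 6}  B4 = {1, 2, 3, 7}
Tree: B1–B2, B1–B3, B2–B4

Every bag has size at most 4, so the width is 4 − 1 = 3 and tw(G) ≤ 3. Conversely, {1, 2, 3, 7} is a clique of size 4, and the vertices of any clique must share a bag in every tree decomposition; so some bag has ≥ 4 vertices and tw(G) ≥ 3. Combining the bounds, tw(G) = 3.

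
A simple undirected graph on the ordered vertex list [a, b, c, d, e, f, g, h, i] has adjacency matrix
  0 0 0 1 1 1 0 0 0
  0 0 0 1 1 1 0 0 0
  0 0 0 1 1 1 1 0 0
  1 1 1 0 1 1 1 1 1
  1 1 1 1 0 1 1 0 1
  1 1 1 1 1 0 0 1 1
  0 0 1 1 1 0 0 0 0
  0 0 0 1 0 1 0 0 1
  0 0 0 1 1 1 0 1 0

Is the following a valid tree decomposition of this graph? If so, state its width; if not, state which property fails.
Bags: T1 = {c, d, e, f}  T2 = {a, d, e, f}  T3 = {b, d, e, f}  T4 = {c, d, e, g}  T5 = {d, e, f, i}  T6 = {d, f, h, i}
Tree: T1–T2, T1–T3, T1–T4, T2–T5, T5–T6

Every vertex of G appears in some bag (union = {a, b, c, d, e, f, g, h, i}); every edge is covered by a bag; and for each vertex v the set of bags containing v is connected in the bag tree. The decomposition is therefore valid. The largest bag has 4 vertices, so the width is 3.

Yes; width 3.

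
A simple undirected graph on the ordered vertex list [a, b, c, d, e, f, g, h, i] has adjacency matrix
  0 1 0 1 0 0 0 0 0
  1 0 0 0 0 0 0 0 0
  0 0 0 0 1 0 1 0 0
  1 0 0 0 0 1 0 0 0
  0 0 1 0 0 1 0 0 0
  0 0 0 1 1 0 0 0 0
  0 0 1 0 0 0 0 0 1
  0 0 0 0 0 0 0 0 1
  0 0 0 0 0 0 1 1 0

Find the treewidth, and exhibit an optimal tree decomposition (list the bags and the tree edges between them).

Each bag holds 2 vertices, so the decomposition has width 1, which upper-bounds the treewidth. Since G has at least one edge (e.g. b–a), it is not an edgeless graph, so tw(G) ≥ 1. Therefore the treewidth is 1.

Treewidth 1.
Bags: B1 = {a, b}  B2 = {a, d}  B3 = {d, f}  B4 = {e, f}  B5 = {c, e}  B6 = {c, g}  B7 = {g, i}  B8 = {h, i}
Tree: B1–B2, B2–B3, B3–B4, B4–B5, B5–B6, B6–B7, B7–B8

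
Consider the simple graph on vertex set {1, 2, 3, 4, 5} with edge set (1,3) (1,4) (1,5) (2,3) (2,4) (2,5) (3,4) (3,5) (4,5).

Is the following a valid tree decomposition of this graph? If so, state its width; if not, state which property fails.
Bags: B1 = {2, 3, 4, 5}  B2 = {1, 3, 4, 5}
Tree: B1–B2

Yes; width 3.

Vertex coverage: the bags together contain {1, 2, 3, 4, 5}, the full vertex set. Edge coverage: each edge of G has both endpoints in at least one bag. Running intersection: for every vertex, the bags containing it form a connected subtree. All three properties hold, so this is a valid tree decomposition of width max|bag| − 1 = 3, and hence tw(G) ≤ 3.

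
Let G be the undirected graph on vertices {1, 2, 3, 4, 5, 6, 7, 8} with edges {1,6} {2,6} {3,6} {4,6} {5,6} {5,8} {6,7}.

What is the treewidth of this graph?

A width-1 tree decomposition is:
Bags: B1 = {5, 6}  B2 = {3, 6}  B3 = {4, 6}  B4 = {6, 7}  B5 = {1, 6}  B6 = {2, 6}  B7 = {5, 8}
Tree: B1–B2, B1–B3, B2–B4, B1–B5, B1–B6, B1–B7
Every bag has size at most 2, so the width is 2 − 1 = 1 and tw(G) ≤ 1. Any graph with an edge has treewidth ≥ 1, and G has the edge 5–6. The upper and lower bounds meet at 1, so that is the treewidth.

1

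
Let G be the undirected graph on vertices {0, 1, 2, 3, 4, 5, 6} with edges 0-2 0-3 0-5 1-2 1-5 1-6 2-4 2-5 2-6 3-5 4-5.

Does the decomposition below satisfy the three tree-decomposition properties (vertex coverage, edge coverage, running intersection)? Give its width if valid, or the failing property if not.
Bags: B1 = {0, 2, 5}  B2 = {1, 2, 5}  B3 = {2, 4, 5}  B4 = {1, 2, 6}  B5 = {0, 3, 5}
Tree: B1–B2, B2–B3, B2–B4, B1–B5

Yes; width 2.

Checking the three conditions: (i) the bags cover all of {0, 1, 2, 3, 4, 5, 6}; (ii) for each edge, some bag contains both endpoints; (iii) the bags containing any fixed vertex form a subtree. All hold, so the decomposition is valid with width 3 − 1 = 2.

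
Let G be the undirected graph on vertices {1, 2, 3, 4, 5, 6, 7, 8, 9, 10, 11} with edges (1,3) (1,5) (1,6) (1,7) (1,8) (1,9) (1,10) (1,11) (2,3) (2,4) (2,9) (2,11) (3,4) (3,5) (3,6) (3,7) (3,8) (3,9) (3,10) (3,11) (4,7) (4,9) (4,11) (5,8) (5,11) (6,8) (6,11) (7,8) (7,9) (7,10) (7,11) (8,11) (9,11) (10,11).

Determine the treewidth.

A width-4 tree decomposition is:
Bags: B1 = {1, 3, 7, 9, 11}  B2 = {3, 4, 7, 9, 11}  B3 = {2, 3, 4, 9, 11}  B4 = {1, 3, 7, 8, 11}  B5 = {1, 3, 5, 8, 11}  B6 = {1, 3, 7, 10, 11}  B7 = {1, 3, 6, 8, 11}
Tree: B1–B2, B2–B3, B1–B4, B4–B5, B4–B6, B4–B7
Every bag has size at most 5, so the width is 5 − 1 = 4 and tw(G) ≤ 4. For the lower bound, the 5 vertices {1, 3, 5, 8, 11} are pairwise adjacent, and any tree decomposition puts a clique entirely inside one bag — forcing width ≥ 4. Hence tw(G) = 4 exactly.

4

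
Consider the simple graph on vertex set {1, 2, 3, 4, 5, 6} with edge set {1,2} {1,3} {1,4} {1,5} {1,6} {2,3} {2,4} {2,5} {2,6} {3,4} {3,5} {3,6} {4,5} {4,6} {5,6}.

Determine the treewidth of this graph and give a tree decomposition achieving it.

Treewidth 5.
One such decomposition:
Bags: B1 = {1, 2, 3, 4, 5, 6}
Tree: (single bag)

With just one bag of size 6, the width is 6 − 1 = 5, so tw(G) ≤ 5. Conversely, {1, 2, 3, 4, 5, 6} is a clique of size 6, and the vertices of any clique must share a bag in every tree decomposition; so some bag has ≥ 6 vertices and tw(G) ≥ 5. Hence tw(G) = 5 exactly.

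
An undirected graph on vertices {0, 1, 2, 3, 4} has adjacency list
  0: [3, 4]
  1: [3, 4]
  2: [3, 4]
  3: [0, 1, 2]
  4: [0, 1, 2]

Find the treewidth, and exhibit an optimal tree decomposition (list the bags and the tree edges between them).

Every bag has size at most 3, so the width is 3 − 1 = 2 and tw(G) ≤ 2. Since 1–4–2–3–1 is a cycle in G, G is not acyclic. Forests are exactly the graphs of treewidth ≤ 1, so tw(G) ≥ 2. Combining the bounds, tw(G) = 2.

Treewidth 2.
One such decomposition:
Bags: B1 = {1, 3, 4}  B2 = {2, 3, 4}  B3 = {0, 3, 4}
Tree: B1–B2, B2–B3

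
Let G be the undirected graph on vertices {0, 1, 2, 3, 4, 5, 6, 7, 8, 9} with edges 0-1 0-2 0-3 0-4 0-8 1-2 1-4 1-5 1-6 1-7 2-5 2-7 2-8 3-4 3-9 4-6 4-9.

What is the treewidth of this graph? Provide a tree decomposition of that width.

Treewidth 2.
Bags: B1 = {0, 1, 4}  B2 = {0, 3, 4}  B3 = {0, 1, 2}  B4 = {1, 4, 6}  B5 = {3, 4, 9}  B6 = {1, 2, 7}  B7 = {1, 2, 5}  B8 = {0, 2, 8}
Tree: B1–B2, B1–B3, B1–B4, B2–B5, B3–B6, B6–B7, B3–B8

Each bag holds 3 vertices, so the decomposition has width 2, which upper-bounds the treewidth. For the lower bound, the 3 vertices {0, 2, 8} are pairwise adjacent, and any tree decomposition puts a clique entirely inside one bag — forcing width ≥ 2. Therefore the treewidth is 2.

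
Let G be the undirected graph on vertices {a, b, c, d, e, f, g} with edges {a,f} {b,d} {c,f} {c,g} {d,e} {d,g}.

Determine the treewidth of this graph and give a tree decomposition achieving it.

Treewidth 1.
One such decomposition:
Bags: B1 = {d, e}  B2 = {d, g}  B3 = {c, g}  B4 = {c, f}  B5 = {b, d}  B6 = {a, f}
Tree: B1–B2, B2–B3, B3–B4, B1–B5, B4–B6

Each bag holds 2 vertices, so the decomposition has width 1, which upper-bounds the treewidth. G has an edge, so its treewidth is at least 1. Therefore the treewidth is 1.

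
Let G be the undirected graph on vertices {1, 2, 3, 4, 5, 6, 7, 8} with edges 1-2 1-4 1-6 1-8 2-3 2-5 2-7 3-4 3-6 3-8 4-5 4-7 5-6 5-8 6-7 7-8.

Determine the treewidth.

A width-4 tree decomposition is:
Bags: B1 = {1, 2, 3, 5, 7}  B2 = {1, 3, 5, 7, 8}  B3 = {1, 3, 5, 6, 7}  B4 = {1, 3, 4, 5, 7}
Tree: B1–B2, B2–B3, B3–B4
Each bag holds 5 vertices, so the decomposition has width 4, which upper-bounds the treewidth. For the lower bound: the 5 vertex sets {2,3}, {5,8}, {1,6}, {7}, {4} are disjoint, each induces a connected subgraph, and every pair is joined by at least one edge of G. Contracting each set to a single vertex therefore yields K_{5} as a minor, and since treewidth is minor-monotone, tw(G) ≥ tw(K_{5}) = 4. Hence tw(G) = 4 exactly.

4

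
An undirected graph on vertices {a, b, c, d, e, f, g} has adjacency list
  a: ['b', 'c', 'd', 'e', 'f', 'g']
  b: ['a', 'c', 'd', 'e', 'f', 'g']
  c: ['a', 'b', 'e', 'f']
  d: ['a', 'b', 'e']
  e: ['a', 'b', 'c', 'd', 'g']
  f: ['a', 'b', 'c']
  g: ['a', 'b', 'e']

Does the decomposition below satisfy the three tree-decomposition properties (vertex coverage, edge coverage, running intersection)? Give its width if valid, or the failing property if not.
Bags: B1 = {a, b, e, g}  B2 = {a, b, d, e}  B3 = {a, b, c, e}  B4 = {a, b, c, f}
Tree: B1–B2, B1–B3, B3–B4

Yes; width 3.

Every vertex of G appears in some bag (union = {a, b, c, d, e, f, g}); every edge is covered by a bag; and for each vertex v the set of bags containing v is connected in the bag tree. The decomposition is therefore valid. The largest bag has 4 vertices, so the width is 3.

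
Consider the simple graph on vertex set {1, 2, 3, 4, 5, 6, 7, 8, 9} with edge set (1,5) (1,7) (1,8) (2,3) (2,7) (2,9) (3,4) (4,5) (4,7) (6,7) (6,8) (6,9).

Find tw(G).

3

A width-3 tree decomposition is:
Bags: B1 = {2, 3, 6, 9}  B2 = {2, 3, 6, 7}  B3 = {3, 4, 6, 7}  B4 = {4, 6, 7, 8}  B5 = {1, 4, 7, 8}  B6 = {1, 4, 5, 8}
Tree: B1–B2, B2–B3, B3–B4, B4–B5, B5–B6
Every bag has size at most 4, so the width is 4 − 1 = 3 and tw(G) ≤ 3. For the lower bound: the 4 vertex sets {2,3,9}, {6}, {7}, {1,4,5,8} are disjoint, each induces a connected subgraph, and every pair is joined by at least one edge of G. Contracting each set to a single vertex therefore yields K_{4} as a minor, and since treewidth is minor-monotone, tw(G) ≥ tw(K_{4}) = 3. The upper and lower bounds meet at 3, so that is the treewidth.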